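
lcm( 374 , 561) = 1122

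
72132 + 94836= 166968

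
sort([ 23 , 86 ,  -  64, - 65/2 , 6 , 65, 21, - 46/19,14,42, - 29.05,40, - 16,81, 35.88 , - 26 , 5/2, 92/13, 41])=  [ - 64, - 65/2, - 29.05, - 26, -16, - 46/19, 5/2,6,  92/13,14, 21, 23 , 35.88,  40, 41, 42,65, 81,86 ]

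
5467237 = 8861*617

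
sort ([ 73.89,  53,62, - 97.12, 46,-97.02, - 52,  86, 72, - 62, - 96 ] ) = [ - 97.12, - 97.02, - 96, - 62, - 52,46, 53, 62, 72, 73.89,86 ] 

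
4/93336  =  1/23334 = 0.00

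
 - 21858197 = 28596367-50454564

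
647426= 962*673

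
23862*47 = 1121514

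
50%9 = 5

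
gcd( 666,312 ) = 6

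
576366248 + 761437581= 1337803829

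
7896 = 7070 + 826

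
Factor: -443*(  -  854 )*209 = 2^1*7^1*11^1*19^1*61^1*443^1  =  79069298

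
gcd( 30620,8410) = 10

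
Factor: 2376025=5^2*101^1*941^1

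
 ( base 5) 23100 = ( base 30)1P0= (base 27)273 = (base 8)3162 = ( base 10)1650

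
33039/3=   11013= 11013.00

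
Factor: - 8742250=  - 2^1*5^3*11^2*17^2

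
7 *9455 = 66185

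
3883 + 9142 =13025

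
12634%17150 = 12634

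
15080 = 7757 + 7323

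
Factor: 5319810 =2^1*3^3  *  5^1 * 17^1*19^1*61^1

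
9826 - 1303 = 8523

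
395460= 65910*6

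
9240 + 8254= 17494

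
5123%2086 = 951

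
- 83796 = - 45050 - 38746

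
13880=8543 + 5337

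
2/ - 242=-1/121   =  - 0.01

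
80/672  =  5/42 = 0.12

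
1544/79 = 1544/79 = 19.54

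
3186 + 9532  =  12718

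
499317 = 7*71331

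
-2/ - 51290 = 1/25645  =  0.00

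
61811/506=61811/506 = 122.16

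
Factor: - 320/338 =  - 160/169 = -  2^5*5^1*13^( - 2 ) 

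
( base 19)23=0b101001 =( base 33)18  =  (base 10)41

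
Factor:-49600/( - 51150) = 32/33 =2^5*3^(-1) * 11^(  -  1 )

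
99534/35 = 2843+29/35 = 2843.83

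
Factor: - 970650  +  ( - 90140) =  - 2^1*5^1*37^1*47^1*61^1 =- 1060790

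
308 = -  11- -319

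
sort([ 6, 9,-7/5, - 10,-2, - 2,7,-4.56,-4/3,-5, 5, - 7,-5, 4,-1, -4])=[ - 10,-7, - 5, - 5, - 4.56, - 4,  -  2, - 2, - 7/5,-4/3, - 1 , 4, 5 , 6,7, 9] 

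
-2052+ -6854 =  - 8906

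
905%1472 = 905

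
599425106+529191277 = 1128616383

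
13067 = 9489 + 3578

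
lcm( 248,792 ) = 24552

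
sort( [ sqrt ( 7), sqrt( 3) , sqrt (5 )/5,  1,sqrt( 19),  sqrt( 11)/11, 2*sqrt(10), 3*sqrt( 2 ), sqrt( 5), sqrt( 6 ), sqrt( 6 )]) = [ sqrt(11) /11,sqrt(5) /5,1, sqrt( 3),sqrt( 5 ),sqrt(6 ),  sqrt(6 ), sqrt( 7) , 3*sqrt ( 2 ), sqrt(19), 2 * sqrt( 10 )] 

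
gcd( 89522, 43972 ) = 2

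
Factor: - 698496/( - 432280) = 2^4*3^1*5^(- 1) * 17^1*101^( - 1) = 816/505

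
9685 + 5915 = 15600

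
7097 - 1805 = 5292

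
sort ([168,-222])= [ -222,168 ]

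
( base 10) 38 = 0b100110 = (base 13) 2C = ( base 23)1f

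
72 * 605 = 43560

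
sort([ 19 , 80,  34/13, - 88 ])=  [ - 88, 34/13, 19, 80 ]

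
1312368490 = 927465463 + 384903027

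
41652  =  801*52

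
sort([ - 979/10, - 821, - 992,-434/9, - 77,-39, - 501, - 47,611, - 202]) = [ - 992,-821,-501, - 202 ,-979/10, - 77,-434/9, - 47, - 39,611]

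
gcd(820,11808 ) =164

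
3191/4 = 797+3/4=797.75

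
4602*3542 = 16300284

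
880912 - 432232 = 448680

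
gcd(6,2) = 2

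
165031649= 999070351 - 834038702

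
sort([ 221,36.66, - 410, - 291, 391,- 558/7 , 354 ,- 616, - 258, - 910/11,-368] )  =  [  -  616,-410, - 368, - 291, - 258,-910/11,-558/7,36.66,221,354, 391 ] 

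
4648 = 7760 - 3112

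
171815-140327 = 31488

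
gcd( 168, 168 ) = 168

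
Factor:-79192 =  - 2^3* 19^1 * 521^1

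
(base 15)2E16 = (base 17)205a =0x26C1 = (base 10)9921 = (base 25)fll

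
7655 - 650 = 7005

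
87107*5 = 435535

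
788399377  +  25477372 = 813876749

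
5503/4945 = 5503/4945 = 1.11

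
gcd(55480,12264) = 584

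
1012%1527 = 1012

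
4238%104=78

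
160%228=160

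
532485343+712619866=1245105209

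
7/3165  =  7/3165 = 0.00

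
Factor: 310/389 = 2^1* 5^1*31^1*389^( - 1) 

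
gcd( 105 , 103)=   1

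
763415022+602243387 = 1365658409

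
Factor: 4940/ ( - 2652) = -95/51 =- 3^( - 1) * 5^1*17^( - 1 ) * 19^1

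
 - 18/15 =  - 6/5 = -1.20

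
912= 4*228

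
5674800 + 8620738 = 14295538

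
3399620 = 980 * 3469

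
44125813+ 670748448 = 714874261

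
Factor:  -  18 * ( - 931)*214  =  2^2*3^2*7^2*19^1*107^1 = 3586212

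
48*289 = 13872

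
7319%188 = 175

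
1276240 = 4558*280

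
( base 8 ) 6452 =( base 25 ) 59K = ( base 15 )EEA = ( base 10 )3370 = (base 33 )334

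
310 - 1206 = - 896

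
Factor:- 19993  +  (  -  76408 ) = -96401 = - 96401^1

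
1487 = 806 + 681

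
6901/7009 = 6901/7009= 0.98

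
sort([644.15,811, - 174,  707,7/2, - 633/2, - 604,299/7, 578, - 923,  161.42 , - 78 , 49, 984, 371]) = [-923, - 604,-633/2, - 174,-78,  7/2,299/7,49 , 161.42,371,578,644.15,707 , 811 , 984]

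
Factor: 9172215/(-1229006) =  - 2^( - 1)*3^2*5^1*13^1*15679^1*614503^( - 1 ) 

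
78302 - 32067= 46235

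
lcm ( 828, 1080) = 24840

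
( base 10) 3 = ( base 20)3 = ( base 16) 3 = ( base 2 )11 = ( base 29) 3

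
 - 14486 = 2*(-7243) 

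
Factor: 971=971^1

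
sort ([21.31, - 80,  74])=[-80, 21.31,74 ]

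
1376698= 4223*326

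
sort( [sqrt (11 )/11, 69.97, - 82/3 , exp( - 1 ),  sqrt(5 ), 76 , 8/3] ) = [  -  82/3, sqrt(11)/11,exp( -1),sqrt(5 ), 8/3, 69.97, 76]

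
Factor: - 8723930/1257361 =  - 2^1*5^1 * 7^( - 1)*179623^( - 1 )*872393^1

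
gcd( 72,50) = 2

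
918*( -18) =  - 16524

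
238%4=2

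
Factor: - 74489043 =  - 3^1*1093^1*22717^1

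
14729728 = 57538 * 256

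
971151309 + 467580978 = 1438732287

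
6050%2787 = 476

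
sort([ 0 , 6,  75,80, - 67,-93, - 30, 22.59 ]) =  [ - 93, - 67,  -  30, 0, 6,22.59, 75,80] 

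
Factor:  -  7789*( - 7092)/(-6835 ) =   -  55239588/6835 = -  2^2*3^2*5^(-1)  *  197^1*  1367^( - 1 ) * 7789^1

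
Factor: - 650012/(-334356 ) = 3^( - 1 )*11^1*79^1*149^( - 1 ) = 869/447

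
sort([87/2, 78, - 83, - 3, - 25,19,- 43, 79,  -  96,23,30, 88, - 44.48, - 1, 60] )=[ - 96, - 83,-44.48 , - 43, - 25, - 3 , - 1, 19, 23, 30, 87/2, 60,  78, 79, 88]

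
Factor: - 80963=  - 80963^1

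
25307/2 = 25307/2 = 12653.50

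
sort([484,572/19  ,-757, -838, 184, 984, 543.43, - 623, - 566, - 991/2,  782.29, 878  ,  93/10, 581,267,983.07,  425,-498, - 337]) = [ - 838, - 757 , - 623, - 566, - 498, - 991/2, - 337, 93/10,572/19, 184,  267 , 425, 484, 543.43,581, 782.29,  878, 983.07,984 ] 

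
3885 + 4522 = 8407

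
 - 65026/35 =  - 1858 + 4/35 = - 1857.89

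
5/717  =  5/717 = 0.01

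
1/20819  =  1/20819 = 0.00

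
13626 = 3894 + 9732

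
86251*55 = 4743805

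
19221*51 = 980271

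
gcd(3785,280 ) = 5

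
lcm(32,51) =1632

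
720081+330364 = 1050445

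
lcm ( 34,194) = 3298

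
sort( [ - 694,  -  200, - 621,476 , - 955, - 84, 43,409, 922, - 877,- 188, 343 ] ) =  [ - 955, - 877,-694, - 621, - 200, - 188, - 84, 43, 343, 409, 476,922 ]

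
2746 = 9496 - 6750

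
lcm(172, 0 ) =0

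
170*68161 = 11587370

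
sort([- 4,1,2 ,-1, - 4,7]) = [ - 4, - 4, - 1, 1,2,7]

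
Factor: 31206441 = 3^1*7^1*17^1 * 61^1*1433^1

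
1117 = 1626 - 509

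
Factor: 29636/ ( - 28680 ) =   -  2^( - 1) * 3^ ( - 1)*5^(-1)*31^1  =  - 31/30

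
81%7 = 4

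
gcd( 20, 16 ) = 4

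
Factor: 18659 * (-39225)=  -  3^1*5^2*47^1*397^1*523^1=- 731899275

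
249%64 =57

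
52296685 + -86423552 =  - 34126867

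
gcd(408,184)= 8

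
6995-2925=4070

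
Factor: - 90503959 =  -7^1*13^1*994549^1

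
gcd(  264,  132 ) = 132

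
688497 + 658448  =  1346945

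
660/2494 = 330/1247=0.26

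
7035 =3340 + 3695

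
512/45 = 11+17/45 = 11.38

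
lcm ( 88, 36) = 792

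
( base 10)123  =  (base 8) 173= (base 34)3l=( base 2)1111011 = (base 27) 4F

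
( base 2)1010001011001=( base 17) 1107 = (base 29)65i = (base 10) 5209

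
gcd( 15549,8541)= 219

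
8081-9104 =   -  1023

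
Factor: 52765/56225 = 61/65  =  5^( - 1) * 13^(-1)*61^1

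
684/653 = 1 + 31/653 = 1.05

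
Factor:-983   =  -983^1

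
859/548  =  859/548 = 1.57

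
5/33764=5/33764 = 0.00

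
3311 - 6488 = - 3177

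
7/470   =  7/470 = 0.01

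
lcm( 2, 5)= 10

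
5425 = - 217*( - 25)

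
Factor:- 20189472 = - 2^5*3^1*17^1*89^1 * 139^1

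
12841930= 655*19606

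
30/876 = 5/146 = 0.03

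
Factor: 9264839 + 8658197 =17923036 =2^2 * 67^1*66877^1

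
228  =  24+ 204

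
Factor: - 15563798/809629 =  - 2^1*31^1 * 373^1*673^1*809629^( - 1) 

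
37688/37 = 37688/37 = 1018.59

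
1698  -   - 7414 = 9112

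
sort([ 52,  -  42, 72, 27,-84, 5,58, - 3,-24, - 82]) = [ - 84, - 82,-42, - 24, - 3,5,27, 52, 58, 72 ]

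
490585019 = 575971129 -85386110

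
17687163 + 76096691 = 93783854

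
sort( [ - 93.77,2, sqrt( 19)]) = [- 93.77, 2, sqrt( 19) ]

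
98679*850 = 83877150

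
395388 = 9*43932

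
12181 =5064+7117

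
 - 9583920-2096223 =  - 11680143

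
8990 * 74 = 665260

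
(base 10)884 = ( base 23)1fa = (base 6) 4032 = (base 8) 1564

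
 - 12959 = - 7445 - 5514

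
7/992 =7/992 = 0.01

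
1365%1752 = 1365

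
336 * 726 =243936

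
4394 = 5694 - 1300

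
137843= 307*449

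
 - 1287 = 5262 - 6549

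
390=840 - 450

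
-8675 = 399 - 9074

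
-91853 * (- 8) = 734824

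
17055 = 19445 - 2390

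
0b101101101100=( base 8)5554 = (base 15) cee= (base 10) 2924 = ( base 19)81h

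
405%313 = 92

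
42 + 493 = 535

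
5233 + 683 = 5916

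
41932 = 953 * 44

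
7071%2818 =1435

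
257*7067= 1816219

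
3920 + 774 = 4694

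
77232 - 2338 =74894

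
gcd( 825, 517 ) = 11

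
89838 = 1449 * 62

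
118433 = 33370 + 85063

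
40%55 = 40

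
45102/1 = 45102 = 45102.00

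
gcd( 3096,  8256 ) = 1032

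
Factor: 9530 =2^1*5^1*953^1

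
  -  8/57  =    -  1+ 49/57  =  -0.14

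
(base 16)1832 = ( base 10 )6194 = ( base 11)4721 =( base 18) 1122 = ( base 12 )3702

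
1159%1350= 1159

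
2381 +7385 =9766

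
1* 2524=2524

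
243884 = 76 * 3209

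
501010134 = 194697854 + 306312280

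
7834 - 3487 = 4347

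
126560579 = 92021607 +34538972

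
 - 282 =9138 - 9420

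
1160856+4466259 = 5627115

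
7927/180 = 7927/180 = 44.04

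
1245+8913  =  10158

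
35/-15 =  - 7/3 = - 2.33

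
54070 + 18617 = 72687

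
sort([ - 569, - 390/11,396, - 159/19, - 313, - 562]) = [ - 569, - 562, - 313, - 390/11, - 159/19, 396 ] 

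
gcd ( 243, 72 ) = 9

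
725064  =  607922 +117142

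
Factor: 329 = 7^1*47^1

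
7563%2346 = 525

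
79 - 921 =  - 842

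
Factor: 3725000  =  2^3  *  5^5*149^1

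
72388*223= 16142524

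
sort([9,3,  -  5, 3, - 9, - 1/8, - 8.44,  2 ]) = [ - 9,-8.44, - 5, - 1/8, 2,3, 3, 9 ]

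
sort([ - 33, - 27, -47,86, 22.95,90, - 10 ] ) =[ - 47,-33, -27, - 10,22.95, 86,90]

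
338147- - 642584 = 980731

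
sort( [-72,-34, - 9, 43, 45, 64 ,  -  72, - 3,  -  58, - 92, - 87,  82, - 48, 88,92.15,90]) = [ - 92, - 87  , - 72, - 72, - 58,  -  48, - 34, - 9, - 3,43,45, 64, 82 , 88,90, 92.15]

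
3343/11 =303+10/11 = 303.91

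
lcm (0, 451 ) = 0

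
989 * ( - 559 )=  - 552851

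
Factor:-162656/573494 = -81328/286747 = -  2^4* 13^1*17^1 * 23^1*47^(  -  1)*6101^( - 1)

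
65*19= 1235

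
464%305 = 159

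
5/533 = 5/533 =0.01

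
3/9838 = 3/9838  =  0.00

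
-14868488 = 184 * ( - 80807 ) 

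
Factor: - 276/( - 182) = 2^1*3^1*7^( - 1)*13^( - 1 ) *23^1 =138/91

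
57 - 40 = 17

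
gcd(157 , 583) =1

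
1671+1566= 3237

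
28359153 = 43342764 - 14983611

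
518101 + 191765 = 709866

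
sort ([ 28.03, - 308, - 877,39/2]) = [ - 877, - 308, 39/2,  28.03]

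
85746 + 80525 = 166271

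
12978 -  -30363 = 43341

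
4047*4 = 16188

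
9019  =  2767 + 6252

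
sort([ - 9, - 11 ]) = [-11 , - 9]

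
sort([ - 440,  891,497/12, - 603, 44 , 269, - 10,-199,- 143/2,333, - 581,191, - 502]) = [ - 603, - 581, - 502,  -  440, - 199,-143/2, - 10 , 497/12, 44,191,269,333,891] 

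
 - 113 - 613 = -726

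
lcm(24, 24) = 24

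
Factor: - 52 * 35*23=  - 41860=- 2^2*5^1*7^1*13^1*23^1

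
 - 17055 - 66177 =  - 83232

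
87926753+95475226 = 183401979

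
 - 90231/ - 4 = 22557 +3/4 = 22557.75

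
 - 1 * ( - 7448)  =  7448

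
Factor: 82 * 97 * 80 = 2^5 * 5^1 * 41^1*97^1= 636320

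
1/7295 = 1/7295= 0.00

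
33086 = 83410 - 50324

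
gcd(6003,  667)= 667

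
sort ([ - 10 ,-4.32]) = [ - 10, - 4.32] 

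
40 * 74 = 2960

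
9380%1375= 1130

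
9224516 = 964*9569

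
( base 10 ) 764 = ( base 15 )35E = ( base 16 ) 2fc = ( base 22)1cg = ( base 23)1a5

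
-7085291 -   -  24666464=17581173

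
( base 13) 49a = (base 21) 1H5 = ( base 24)19B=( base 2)1100100011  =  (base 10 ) 803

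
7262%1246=1032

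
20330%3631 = 2175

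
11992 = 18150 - 6158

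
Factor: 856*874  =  2^4*19^1*23^1 *107^1 =748144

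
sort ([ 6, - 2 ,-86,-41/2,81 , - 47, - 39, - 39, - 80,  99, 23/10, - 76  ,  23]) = [ - 86, -80, - 76, - 47, - 39, - 39, - 41/2, - 2,23/10, 6,23,81, 99]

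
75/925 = 3/37 = 0.08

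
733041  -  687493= 45548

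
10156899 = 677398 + 9479501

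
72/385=72/385= 0.19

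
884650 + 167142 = 1051792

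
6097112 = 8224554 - 2127442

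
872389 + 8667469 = 9539858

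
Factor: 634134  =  2^1 * 3^1*17^1 * 6217^1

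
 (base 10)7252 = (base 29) 8i2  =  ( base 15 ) 2237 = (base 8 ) 16124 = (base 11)54A3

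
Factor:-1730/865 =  - 2 = - 2^1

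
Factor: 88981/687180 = 2^ ( - 2)*3^(-1)*5^(-1 )*13^( - 1 ) * 101^1 = 101/780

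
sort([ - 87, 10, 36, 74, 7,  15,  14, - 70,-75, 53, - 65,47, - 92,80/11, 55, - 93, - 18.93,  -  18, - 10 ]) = [-93, - 92, - 87, - 75, - 70, - 65, - 18.93, - 18, - 10, 7,80/11, 10, 14,15,36, 47, 53,  55, 74]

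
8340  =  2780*3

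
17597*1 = 17597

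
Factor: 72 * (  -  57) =  -  4104 = - 2^3* 3^3 * 19^1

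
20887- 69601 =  - 48714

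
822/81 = 274/27 = 10.15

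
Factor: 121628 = 2^2*13^1*2339^1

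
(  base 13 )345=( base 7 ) 1434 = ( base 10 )564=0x234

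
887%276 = 59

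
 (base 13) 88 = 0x70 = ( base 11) a2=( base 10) 112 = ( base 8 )160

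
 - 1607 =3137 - 4744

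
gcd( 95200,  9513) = 7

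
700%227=19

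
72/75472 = 9/9434 = 0.00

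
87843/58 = 1514+31/58 = 1514.53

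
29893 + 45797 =75690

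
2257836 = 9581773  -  7323937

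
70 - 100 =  - 30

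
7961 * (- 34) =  - 270674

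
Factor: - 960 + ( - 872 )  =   - 2^3 *229^1= -  1832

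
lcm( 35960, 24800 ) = 719200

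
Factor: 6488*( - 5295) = -2^3 *3^1*5^1 * 353^1*811^1 = - 34353960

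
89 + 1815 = 1904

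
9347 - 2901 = 6446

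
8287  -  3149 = 5138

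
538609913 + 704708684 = 1243318597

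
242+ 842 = 1084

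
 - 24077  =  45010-69087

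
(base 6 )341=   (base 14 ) 97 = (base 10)133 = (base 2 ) 10000101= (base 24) 5D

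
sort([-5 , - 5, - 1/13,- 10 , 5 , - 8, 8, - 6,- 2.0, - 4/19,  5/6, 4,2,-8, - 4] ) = [  -  10, - 8, - 8,-6,  -  5,- 5, - 4, -2.0, - 4/19 ,- 1/13,  5/6,  2 , 4,5, 8 ]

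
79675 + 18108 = 97783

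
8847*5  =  44235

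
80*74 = 5920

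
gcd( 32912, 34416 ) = 16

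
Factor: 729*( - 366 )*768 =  - 204913152 = - 2^9 * 3^8 * 61^1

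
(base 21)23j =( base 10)964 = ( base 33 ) t7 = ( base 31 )103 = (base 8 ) 1704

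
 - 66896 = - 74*904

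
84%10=4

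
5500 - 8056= -2556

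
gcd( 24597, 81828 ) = 9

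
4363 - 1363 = 3000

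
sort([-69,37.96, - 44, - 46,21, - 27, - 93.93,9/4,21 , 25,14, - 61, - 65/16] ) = [-93.93, - 69, - 61, - 46, -44, - 27, - 65/16,9/4,14,21, 21, 25,37.96] 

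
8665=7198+1467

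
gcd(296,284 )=4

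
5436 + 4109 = 9545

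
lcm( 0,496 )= 0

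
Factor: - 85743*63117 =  - 3^4*7^1*1361^1*7013^1=   -5411840931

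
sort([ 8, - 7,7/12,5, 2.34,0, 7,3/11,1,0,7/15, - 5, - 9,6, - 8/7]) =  [ - 9, - 7,-5, - 8/7,0,0,3/11, 7/15,7/12  ,  1,2.34,5, 6,7, 8 ]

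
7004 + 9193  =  16197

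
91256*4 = 365024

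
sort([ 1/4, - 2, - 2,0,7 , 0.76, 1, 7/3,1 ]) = [ - 2, - 2, 0,1/4,0.76, 1 , 1,7/3,7 ]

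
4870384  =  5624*866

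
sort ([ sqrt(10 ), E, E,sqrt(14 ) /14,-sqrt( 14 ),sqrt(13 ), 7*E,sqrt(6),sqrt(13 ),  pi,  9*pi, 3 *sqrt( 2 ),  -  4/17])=[ - sqrt(14),- 4/17,sqrt(14 )/14, sqrt( 6),E,E, pi,sqrt (10 ),sqrt(13 ),sqrt( 13),3 * sqrt( 2),7*E, 9*pi]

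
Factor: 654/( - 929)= -2^1*3^1*109^1*929^(-1) 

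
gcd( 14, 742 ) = 14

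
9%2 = 1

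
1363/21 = 64+19/21 = 64.90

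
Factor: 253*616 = 2^3*7^1 *11^2*23^1 = 155848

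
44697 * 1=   44697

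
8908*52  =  463216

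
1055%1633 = 1055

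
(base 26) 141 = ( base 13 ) 481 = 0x30D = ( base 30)Q1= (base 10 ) 781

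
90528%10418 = 7184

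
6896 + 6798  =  13694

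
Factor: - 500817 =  - 3^1*139^1*1201^1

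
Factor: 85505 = 5^1*7^2*349^1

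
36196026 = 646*56031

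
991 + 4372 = 5363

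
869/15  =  57 + 14/15  =  57.93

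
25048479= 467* 53637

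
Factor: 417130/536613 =2^1*3^( - 1) * 5^1* 11^( - 1)*23^(-1)*59^1  =  590/759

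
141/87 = 1  +  18/29=1.62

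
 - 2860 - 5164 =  - 8024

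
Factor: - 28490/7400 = -77/20 = - 2^( -2 )*5^(-1 ) * 7^1*11^1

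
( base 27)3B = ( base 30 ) 32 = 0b1011100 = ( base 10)92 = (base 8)134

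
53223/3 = 17741 = 17741.00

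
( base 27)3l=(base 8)146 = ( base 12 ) 86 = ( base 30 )3C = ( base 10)102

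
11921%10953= 968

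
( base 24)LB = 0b1000000011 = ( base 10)515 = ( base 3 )201002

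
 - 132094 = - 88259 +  - 43835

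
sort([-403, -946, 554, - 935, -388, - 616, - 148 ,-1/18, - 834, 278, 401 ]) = [ - 946, - 935, - 834, - 616, - 403, - 388,-148 , - 1/18,278, 401,554]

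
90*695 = 62550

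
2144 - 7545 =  - 5401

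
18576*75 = 1393200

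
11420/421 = 27  +  53/421 =27.13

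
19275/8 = 19275/8 = 2409.38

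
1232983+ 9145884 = 10378867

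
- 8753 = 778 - 9531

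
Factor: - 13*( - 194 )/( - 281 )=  - 2^1 * 13^1 * 97^1 * 281^( - 1 )=- 2522/281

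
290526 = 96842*3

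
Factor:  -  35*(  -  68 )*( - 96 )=- 2^7*3^1*5^1*7^1*17^1=-228480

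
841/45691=841/45691 = 0.02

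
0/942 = 0 = 0.00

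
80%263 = 80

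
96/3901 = 96/3901  =  0.02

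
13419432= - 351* ( - 38232)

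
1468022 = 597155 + 870867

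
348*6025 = 2096700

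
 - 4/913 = - 4/913 =- 0.00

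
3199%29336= 3199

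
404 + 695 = 1099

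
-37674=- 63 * 598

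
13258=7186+6072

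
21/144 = 7/48= 0.15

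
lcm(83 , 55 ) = 4565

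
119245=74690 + 44555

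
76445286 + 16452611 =92897897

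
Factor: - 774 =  - 2^1*3^2*43^1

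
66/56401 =66/56401 = 0.00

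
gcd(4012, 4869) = 1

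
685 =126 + 559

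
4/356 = 1/89 =0.01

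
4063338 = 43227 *94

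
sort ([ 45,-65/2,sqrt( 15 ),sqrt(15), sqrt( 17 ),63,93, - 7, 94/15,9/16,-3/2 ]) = [ - 65/2, - 7,  -  3/2,9/16 , sqrt(15),sqrt( 15), sqrt ( 17) , 94/15,45, 63, 93 ] 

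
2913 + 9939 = 12852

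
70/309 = 70/309 =0.23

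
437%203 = 31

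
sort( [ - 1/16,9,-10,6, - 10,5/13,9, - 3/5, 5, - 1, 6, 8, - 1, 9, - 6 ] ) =[ - 10, - 10, - 6, - 1, - 1, - 3/5, - 1/16, 5/13, 5,6,6, 8,9,9 , 9 ]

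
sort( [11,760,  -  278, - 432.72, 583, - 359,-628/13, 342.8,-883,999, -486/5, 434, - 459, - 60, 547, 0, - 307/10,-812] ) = [-883, - 812, - 459, - 432.72,- 359 , - 278, - 486/5, - 60, - 628/13, - 307/10, 0, 11, 342.8, 434,547,583, 760,999 ]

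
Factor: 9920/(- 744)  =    -  2^3 *3^ ( - 1)*5^1 = - 40/3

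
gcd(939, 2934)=3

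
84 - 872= -788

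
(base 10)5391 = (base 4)1110033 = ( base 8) 12417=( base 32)58f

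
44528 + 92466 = 136994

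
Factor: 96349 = 11^1*19^1*461^1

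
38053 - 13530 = 24523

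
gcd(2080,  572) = 52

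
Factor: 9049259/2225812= 2^(-2)*19^( - 1) * 29287^ ( - 1 )*9049259^1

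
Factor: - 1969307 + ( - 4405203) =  - 2^1*5^1*79^1*8069^1 = - 6374510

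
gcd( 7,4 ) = 1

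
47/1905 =47/1905 = 0.02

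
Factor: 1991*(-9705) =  - 19322655 = -3^1*5^1  *  11^1 * 181^1 * 647^1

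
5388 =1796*3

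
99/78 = 33/26 =1.27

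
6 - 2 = 4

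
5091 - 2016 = 3075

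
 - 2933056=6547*( - 448 ) 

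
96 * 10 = 960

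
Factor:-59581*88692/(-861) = 2^2*7^( - 1)*19^1 * 41^(-1 ) *389^1*59581^1 = 1761452684/287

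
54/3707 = 54/3707=0.01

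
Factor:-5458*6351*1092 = -2^3*3^2*7^1*13^1*29^1*73^1*2729^1 =- 37852823736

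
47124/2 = 23562 = 23562.00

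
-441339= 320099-761438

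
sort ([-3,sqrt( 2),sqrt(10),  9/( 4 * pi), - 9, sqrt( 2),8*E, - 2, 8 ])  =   [ - 9,-3,  -  2,9/(4 * pi), sqrt( 2), sqrt ( 2 ), sqrt( 10), 8, 8*E ]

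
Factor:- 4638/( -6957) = 2^1*3^( -1)  =  2/3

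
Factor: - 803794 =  - 2^1*17^1*47^1*503^1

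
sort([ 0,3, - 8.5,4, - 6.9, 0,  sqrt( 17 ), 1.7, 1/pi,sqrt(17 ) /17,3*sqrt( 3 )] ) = [ - 8.5,-6.9, 0, 0,sqrt( 17 ) /17,1/pi,1.7,3,4 , sqrt(17 ),3*sqrt(3)]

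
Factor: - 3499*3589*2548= - 2^2*7^2*13^1*37^1*97^1*3499^1  =  - 31997557228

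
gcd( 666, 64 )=2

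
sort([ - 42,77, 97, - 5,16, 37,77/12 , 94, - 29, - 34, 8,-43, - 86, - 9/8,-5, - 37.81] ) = [-86, - 43,-42, - 37.81, - 34,-29, - 5,  -  5, - 9/8, 77/12, 8,16,37,77 , 94, 97]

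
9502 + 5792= 15294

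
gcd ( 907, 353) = 1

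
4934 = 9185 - 4251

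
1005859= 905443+100416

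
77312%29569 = 18174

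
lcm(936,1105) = 79560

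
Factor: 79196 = 2^2*13^1*1523^1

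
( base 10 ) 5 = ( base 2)101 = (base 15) 5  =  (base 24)5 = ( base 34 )5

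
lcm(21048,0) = 0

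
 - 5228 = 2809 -8037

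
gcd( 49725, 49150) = 25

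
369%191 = 178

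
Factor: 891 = 3^4*11^1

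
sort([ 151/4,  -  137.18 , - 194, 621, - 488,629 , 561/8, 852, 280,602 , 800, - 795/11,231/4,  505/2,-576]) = [-576, - 488,-194,- 137.18 , - 795/11, 151/4, 231/4, 561/8, 505/2, 280, 602, 621, 629, 800, 852]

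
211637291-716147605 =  - 504510314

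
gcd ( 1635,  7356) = 3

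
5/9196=5/9196= 0.00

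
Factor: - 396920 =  - 2^3*5^1*9923^1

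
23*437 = 10051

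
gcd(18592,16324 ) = 28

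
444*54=23976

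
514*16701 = 8584314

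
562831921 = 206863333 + 355968588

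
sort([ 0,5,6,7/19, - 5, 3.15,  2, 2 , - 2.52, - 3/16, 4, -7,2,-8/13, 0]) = [-7,  -  5,-2.52, - 8/13, -3/16,0,0,7/19,2  ,  2,2,  3.15, 4,5,6]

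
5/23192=5/23192 = 0.00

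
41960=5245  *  8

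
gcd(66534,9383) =853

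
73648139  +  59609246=133257385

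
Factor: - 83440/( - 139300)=2^2 * 5^( - 1)*149^1*199^(- 1)  =  596/995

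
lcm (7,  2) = 14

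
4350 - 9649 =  - 5299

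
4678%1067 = 410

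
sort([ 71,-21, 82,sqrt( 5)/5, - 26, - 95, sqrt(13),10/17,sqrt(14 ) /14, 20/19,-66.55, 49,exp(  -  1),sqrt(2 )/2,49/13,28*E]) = [ - 95, - 66.55, - 26, - 21,sqrt ( 14) /14,exp( - 1) , sqrt (5) /5, 10/17,sqrt( 2 )/2,20/19, sqrt(13) , 49/13,49,71, 28*E, 82]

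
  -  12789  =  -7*1827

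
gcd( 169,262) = 1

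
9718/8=4859/4  =  1214.75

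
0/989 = 0 = 0.00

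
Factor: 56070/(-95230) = - 63/107= - 3^2 * 7^1*107^( - 1 ) 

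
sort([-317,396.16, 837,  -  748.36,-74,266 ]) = [ - 748.36,-317,-74,266, 396.16,837]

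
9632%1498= 644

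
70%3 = 1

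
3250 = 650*5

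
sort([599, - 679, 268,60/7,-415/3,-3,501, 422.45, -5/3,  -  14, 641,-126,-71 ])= [ - 679, - 415/3, -126,- 71,  -  14, - 3, - 5/3, 60/7 , 268, 422.45,501, 599, 641]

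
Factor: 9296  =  2^4*7^1 * 83^1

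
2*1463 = 2926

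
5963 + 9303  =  15266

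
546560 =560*976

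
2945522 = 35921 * 82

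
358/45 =7 + 43/45 = 7.96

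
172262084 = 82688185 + 89573899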